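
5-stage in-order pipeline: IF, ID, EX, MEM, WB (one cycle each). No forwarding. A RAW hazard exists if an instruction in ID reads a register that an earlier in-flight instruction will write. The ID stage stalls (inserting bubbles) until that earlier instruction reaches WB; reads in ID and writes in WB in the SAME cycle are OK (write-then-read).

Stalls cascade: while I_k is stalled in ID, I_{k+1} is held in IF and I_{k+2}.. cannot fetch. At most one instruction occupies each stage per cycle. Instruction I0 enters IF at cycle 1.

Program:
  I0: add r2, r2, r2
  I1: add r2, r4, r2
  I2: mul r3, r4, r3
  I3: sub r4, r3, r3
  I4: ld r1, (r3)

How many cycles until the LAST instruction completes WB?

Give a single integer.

I0 add r2 <- r2,r2: IF@1 ID@2 stall=0 (-) EX@3 MEM@4 WB@5
I1 add r2 <- r4,r2: IF@2 ID@3 stall=2 (RAW on I0.r2 (WB@5)) EX@6 MEM@7 WB@8
I2 mul r3 <- r4,r3: IF@3 ID@6 stall=0 (-) EX@7 MEM@8 WB@9
I3 sub r4 <- r3,r3: IF@6 ID@7 stall=2 (RAW on I2.r3 (WB@9)) EX@10 MEM@11 WB@12
I4 ld r1 <- r3: IF@7 ID@10 stall=0 (-) EX@11 MEM@12 WB@13

Answer: 13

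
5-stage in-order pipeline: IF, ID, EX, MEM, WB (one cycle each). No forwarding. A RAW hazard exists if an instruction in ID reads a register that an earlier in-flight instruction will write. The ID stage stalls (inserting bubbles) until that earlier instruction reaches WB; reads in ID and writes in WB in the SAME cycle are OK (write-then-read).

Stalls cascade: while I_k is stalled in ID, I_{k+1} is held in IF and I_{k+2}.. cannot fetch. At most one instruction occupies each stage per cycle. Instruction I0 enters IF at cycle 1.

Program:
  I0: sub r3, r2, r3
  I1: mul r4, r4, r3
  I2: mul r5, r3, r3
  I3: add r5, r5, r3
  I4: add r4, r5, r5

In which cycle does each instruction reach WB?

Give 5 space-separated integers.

Answer: 5 8 9 12 15

Derivation:
I0 sub r3 <- r2,r3: IF@1 ID@2 stall=0 (-) EX@3 MEM@4 WB@5
I1 mul r4 <- r4,r3: IF@2 ID@3 stall=2 (RAW on I0.r3 (WB@5)) EX@6 MEM@7 WB@8
I2 mul r5 <- r3,r3: IF@3 ID@6 stall=0 (-) EX@7 MEM@8 WB@9
I3 add r5 <- r5,r3: IF@6 ID@7 stall=2 (RAW on I2.r5 (WB@9)) EX@10 MEM@11 WB@12
I4 add r4 <- r5,r5: IF@7 ID@10 stall=2 (RAW on I3.r5 (WB@12)) EX@13 MEM@14 WB@15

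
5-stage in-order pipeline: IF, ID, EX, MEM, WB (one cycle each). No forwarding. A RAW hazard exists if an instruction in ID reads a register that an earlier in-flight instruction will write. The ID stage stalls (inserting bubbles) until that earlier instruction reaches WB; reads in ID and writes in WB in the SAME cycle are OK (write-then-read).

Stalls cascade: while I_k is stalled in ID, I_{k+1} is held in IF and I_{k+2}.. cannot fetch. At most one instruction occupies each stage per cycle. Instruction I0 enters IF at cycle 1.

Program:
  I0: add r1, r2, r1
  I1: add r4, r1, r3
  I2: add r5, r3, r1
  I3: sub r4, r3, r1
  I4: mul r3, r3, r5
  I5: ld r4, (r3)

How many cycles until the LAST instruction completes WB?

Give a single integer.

I0 add r1 <- r2,r1: IF@1 ID@2 stall=0 (-) EX@3 MEM@4 WB@5
I1 add r4 <- r1,r3: IF@2 ID@3 stall=2 (RAW on I0.r1 (WB@5)) EX@6 MEM@7 WB@8
I2 add r5 <- r3,r1: IF@3 ID@6 stall=0 (-) EX@7 MEM@8 WB@9
I3 sub r4 <- r3,r1: IF@6 ID@7 stall=0 (-) EX@8 MEM@9 WB@10
I4 mul r3 <- r3,r5: IF@7 ID@8 stall=1 (RAW on I2.r5 (WB@9)) EX@10 MEM@11 WB@12
I5 ld r4 <- r3: IF@8 ID@10 stall=2 (RAW on I4.r3 (WB@12)) EX@13 MEM@14 WB@15

Answer: 15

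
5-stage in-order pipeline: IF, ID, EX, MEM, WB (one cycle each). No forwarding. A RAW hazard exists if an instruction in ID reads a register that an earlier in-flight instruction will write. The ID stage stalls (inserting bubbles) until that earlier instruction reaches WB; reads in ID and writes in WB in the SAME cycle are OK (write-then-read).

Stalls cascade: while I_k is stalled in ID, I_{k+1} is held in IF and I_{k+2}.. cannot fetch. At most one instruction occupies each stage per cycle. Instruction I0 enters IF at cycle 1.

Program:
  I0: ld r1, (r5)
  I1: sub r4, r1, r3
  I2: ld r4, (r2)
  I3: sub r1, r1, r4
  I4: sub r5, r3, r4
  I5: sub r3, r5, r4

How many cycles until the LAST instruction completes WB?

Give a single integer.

Answer: 16

Derivation:
I0 ld r1 <- r5: IF@1 ID@2 stall=0 (-) EX@3 MEM@4 WB@5
I1 sub r4 <- r1,r3: IF@2 ID@3 stall=2 (RAW on I0.r1 (WB@5)) EX@6 MEM@7 WB@8
I2 ld r4 <- r2: IF@3 ID@6 stall=0 (-) EX@7 MEM@8 WB@9
I3 sub r1 <- r1,r4: IF@6 ID@7 stall=2 (RAW on I2.r4 (WB@9)) EX@10 MEM@11 WB@12
I4 sub r5 <- r3,r4: IF@7 ID@10 stall=0 (-) EX@11 MEM@12 WB@13
I5 sub r3 <- r5,r4: IF@10 ID@11 stall=2 (RAW on I4.r5 (WB@13)) EX@14 MEM@15 WB@16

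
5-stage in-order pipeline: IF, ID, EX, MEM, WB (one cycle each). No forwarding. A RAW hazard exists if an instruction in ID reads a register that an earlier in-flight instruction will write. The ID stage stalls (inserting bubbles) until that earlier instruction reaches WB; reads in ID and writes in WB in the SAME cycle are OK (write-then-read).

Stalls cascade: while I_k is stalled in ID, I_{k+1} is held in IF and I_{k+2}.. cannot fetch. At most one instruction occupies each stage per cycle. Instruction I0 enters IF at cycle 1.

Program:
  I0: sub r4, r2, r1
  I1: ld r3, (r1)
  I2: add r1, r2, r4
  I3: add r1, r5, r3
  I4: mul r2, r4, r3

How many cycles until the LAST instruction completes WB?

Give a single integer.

Answer: 10

Derivation:
I0 sub r4 <- r2,r1: IF@1 ID@2 stall=0 (-) EX@3 MEM@4 WB@5
I1 ld r3 <- r1: IF@2 ID@3 stall=0 (-) EX@4 MEM@5 WB@6
I2 add r1 <- r2,r4: IF@3 ID@4 stall=1 (RAW on I0.r4 (WB@5)) EX@6 MEM@7 WB@8
I3 add r1 <- r5,r3: IF@4 ID@6 stall=0 (-) EX@7 MEM@8 WB@9
I4 mul r2 <- r4,r3: IF@6 ID@7 stall=0 (-) EX@8 MEM@9 WB@10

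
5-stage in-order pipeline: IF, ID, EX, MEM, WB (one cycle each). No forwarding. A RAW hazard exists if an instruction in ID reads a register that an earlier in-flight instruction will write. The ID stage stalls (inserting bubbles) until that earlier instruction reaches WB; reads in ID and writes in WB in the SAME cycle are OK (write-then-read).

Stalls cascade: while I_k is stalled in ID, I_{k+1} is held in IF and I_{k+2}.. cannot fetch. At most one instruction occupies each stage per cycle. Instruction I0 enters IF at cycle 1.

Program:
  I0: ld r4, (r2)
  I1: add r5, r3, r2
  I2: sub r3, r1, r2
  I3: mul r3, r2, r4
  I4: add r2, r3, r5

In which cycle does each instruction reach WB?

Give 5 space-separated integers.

I0 ld r4 <- r2: IF@1 ID@2 stall=0 (-) EX@3 MEM@4 WB@5
I1 add r5 <- r3,r2: IF@2 ID@3 stall=0 (-) EX@4 MEM@5 WB@6
I2 sub r3 <- r1,r2: IF@3 ID@4 stall=0 (-) EX@5 MEM@6 WB@7
I3 mul r3 <- r2,r4: IF@4 ID@5 stall=0 (-) EX@6 MEM@7 WB@8
I4 add r2 <- r3,r5: IF@5 ID@6 stall=2 (RAW on I3.r3 (WB@8)) EX@9 MEM@10 WB@11

Answer: 5 6 7 8 11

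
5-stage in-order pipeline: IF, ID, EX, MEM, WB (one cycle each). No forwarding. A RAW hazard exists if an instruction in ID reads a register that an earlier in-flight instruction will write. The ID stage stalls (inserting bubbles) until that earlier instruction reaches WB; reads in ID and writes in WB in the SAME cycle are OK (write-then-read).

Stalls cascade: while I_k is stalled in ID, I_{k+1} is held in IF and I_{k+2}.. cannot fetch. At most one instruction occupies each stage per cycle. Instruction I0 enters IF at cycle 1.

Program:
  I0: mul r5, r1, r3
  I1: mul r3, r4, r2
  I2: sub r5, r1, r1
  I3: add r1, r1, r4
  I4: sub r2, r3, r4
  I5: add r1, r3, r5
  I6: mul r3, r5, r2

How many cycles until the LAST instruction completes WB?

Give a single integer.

I0 mul r5 <- r1,r3: IF@1 ID@2 stall=0 (-) EX@3 MEM@4 WB@5
I1 mul r3 <- r4,r2: IF@2 ID@3 stall=0 (-) EX@4 MEM@5 WB@6
I2 sub r5 <- r1,r1: IF@3 ID@4 stall=0 (-) EX@5 MEM@6 WB@7
I3 add r1 <- r1,r4: IF@4 ID@5 stall=0 (-) EX@6 MEM@7 WB@8
I4 sub r2 <- r3,r4: IF@5 ID@6 stall=0 (-) EX@7 MEM@8 WB@9
I5 add r1 <- r3,r5: IF@6 ID@7 stall=0 (-) EX@8 MEM@9 WB@10
I6 mul r3 <- r5,r2: IF@7 ID@8 stall=1 (RAW on I4.r2 (WB@9)) EX@10 MEM@11 WB@12

Answer: 12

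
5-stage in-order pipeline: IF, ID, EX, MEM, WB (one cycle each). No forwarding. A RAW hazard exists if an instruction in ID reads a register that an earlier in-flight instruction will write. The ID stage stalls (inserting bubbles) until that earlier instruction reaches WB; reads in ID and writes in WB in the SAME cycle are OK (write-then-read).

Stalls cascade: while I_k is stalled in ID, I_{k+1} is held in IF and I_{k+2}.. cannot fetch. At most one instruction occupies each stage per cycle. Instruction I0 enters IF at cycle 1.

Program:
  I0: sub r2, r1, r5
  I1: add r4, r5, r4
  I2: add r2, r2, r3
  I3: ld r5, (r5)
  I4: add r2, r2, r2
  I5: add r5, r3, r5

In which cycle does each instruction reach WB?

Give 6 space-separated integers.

I0 sub r2 <- r1,r5: IF@1 ID@2 stall=0 (-) EX@3 MEM@4 WB@5
I1 add r4 <- r5,r4: IF@2 ID@3 stall=0 (-) EX@4 MEM@5 WB@6
I2 add r2 <- r2,r3: IF@3 ID@4 stall=1 (RAW on I0.r2 (WB@5)) EX@6 MEM@7 WB@8
I3 ld r5 <- r5: IF@4 ID@6 stall=0 (-) EX@7 MEM@8 WB@9
I4 add r2 <- r2,r2: IF@6 ID@7 stall=1 (RAW on I2.r2 (WB@8)) EX@9 MEM@10 WB@11
I5 add r5 <- r3,r5: IF@7 ID@9 stall=0 (-) EX@10 MEM@11 WB@12

Answer: 5 6 8 9 11 12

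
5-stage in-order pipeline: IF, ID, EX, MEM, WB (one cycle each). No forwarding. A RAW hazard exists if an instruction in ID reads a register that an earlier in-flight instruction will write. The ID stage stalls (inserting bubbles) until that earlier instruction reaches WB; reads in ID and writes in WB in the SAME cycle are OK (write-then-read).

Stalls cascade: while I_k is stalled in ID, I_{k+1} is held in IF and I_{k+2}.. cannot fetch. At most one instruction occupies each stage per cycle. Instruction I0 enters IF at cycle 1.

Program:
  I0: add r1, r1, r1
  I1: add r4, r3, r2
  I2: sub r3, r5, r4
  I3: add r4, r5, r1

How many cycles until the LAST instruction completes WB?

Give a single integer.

I0 add r1 <- r1,r1: IF@1 ID@2 stall=0 (-) EX@3 MEM@4 WB@5
I1 add r4 <- r3,r2: IF@2 ID@3 stall=0 (-) EX@4 MEM@5 WB@6
I2 sub r3 <- r5,r4: IF@3 ID@4 stall=2 (RAW on I1.r4 (WB@6)) EX@7 MEM@8 WB@9
I3 add r4 <- r5,r1: IF@4 ID@7 stall=0 (-) EX@8 MEM@9 WB@10

Answer: 10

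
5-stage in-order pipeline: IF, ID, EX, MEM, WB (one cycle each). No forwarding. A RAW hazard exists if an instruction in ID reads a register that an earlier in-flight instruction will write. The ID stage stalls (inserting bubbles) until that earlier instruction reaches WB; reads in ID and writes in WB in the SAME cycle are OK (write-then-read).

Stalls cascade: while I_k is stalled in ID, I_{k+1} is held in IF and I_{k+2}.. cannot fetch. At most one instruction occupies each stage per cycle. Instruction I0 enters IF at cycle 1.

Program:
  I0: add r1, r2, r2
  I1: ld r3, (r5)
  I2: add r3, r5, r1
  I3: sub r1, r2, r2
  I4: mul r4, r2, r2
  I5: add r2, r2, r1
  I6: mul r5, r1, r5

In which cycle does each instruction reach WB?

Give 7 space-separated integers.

I0 add r1 <- r2,r2: IF@1 ID@2 stall=0 (-) EX@3 MEM@4 WB@5
I1 ld r3 <- r5: IF@2 ID@3 stall=0 (-) EX@4 MEM@5 WB@6
I2 add r3 <- r5,r1: IF@3 ID@4 stall=1 (RAW on I0.r1 (WB@5)) EX@6 MEM@7 WB@8
I3 sub r1 <- r2,r2: IF@4 ID@6 stall=0 (-) EX@7 MEM@8 WB@9
I4 mul r4 <- r2,r2: IF@6 ID@7 stall=0 (-) EX@8 MEM@9 WB@10
I5 add r2 <- r2,r1: IF@7 ID@8 stall=1 (RAW on I3.r1 (WB@9)) EX@10 MEM@11 WB@12
I6 mul r5 <- r1,r5: IF@8 ID@10 stall=0 (-) EX@11 MEM@12 WB@13

Answer: 5 6 8 9 10 12 13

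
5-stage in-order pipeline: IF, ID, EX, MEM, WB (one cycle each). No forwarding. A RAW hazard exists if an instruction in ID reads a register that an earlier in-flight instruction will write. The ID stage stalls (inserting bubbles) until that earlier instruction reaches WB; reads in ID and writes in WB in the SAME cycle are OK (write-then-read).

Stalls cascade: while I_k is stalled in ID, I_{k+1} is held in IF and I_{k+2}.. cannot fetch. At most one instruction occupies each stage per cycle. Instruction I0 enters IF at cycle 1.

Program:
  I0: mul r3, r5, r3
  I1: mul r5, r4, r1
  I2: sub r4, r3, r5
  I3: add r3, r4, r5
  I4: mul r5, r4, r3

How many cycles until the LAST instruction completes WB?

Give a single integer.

I0 mul r3 <- r5,r3: IF@1 ID@2 stall=0 (-) EX@3 MEM@4 WB@5
I1 mul r5 <- r4,r1: IF@2 ID@3 stall=0 (-) EX@4 MEM@5 WB@6
I2 sub r4 <- r3,r5: IF@3 ID@4 stall=2 (RAW on I1.r5 (WB@6)) EX@7 MEM@8 WB@9
I3 add r3 <- r4,r5: IF@4 ID@7 stall=2 (RAW on I2.r4 (WB@9)) EX@10 MEM@11 WB@12
I4 mul r5 <- r4,r3: IF@7 ID@10 stall=2 (RAW on I3.r3 (WB@12)) EX@13 MEM@14 WB@15

Answer: 15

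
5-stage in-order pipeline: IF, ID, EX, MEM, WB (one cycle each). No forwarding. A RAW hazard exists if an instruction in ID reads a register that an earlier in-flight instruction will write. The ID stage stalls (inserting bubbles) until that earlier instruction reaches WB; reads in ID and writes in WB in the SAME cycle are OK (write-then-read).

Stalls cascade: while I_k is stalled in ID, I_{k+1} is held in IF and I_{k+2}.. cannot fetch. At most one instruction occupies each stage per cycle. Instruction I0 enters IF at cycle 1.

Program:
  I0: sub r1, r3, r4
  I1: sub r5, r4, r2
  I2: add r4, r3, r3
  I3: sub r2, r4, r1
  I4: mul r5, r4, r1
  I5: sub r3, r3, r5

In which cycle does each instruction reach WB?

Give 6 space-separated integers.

Answer: 5 6 7 10 11 14

Derivation:
I0 sub r1 <- r3,r4: IF@1 ID@2 stall=0 (-) EX@3 MEM@4 WB@5
I1 sub r5 <- r4,r2: IF@2 ID@3 stall=0 (-) EX@4 MEM@5 WB@6
I2 add r4 <- r3,r3: IF@3 ID@4 stall=0 (-) EX@5 MEM@6 WB@7
I3 sub r2 <- r4,r1: IF@4 ID@5 stall=2 (RAW on I2.r4 (WB@7)) EX@8 MEM@9 WB@10
I4 mul r5 <- r4,r1: IF@5 ID@8 stall=0 (-) EX@9 MEM@10 WB@11
I5 sub r3 <- r3,r5: IF@8 ID@9 stall=2 (RAW on I4.r5 (WB@11)) EX@12 MEM@13 WB@14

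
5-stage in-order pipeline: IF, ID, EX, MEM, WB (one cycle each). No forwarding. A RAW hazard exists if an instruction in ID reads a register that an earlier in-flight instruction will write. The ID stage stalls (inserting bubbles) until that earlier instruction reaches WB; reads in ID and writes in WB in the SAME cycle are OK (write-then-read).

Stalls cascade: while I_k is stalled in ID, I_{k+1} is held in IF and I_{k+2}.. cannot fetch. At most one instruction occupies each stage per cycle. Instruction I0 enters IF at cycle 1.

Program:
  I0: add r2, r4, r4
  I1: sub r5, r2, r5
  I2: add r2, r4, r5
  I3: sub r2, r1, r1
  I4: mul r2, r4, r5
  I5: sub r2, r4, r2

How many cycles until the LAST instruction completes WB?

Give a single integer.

Answer: 16

Derivation:
I0 add r2 <- r4,r4: IF@1 ID@2 stall=0 (-) EX@3 MEM@4 WB@5
I1 sub r5 <- r2,r5: IF@2 ID@3 stall=2 (RAW on I0.r2 (WB@5)) EX@6 MEM@7 WB@8
I2 add r2 <- r4,r5: IF@3 ID@6 stall=2 (RAW on I1.r5 (WB@8)) EX@9 MEM@10 WB@11
I3 sub r2 <- r1,r1: IF@6 ID@9 stall=0 (-) EX@10 MEM@11 WB@12
I4 mul r2 <- r4,r5: IF@9 ID@10 stall=0 (-) EX@11 MEM@12 WB@13
I5 sub r2 <- r4,r2: IF@10 ID@11 stall=2 (RAW on I4.r2 (WB@13)) EX@14 MEM@15 WB@16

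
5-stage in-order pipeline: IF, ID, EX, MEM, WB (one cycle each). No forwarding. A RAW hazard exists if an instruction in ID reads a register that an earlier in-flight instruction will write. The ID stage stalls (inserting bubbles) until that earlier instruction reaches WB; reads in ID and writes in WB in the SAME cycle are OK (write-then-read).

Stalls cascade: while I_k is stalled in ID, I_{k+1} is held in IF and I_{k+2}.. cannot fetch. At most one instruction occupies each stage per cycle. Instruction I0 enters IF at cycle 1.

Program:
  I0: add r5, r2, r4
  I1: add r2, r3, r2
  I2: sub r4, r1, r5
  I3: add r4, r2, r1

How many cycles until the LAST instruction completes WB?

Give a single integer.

I0 add r5 <- r2,r4: IF@1 ID@2 stall=0 (-) EX@3 MEM@4 WB@5
I1 add r2 <- r3,r2: IF@2 ID@3 stall=0 (-) EX@4 MEM@5 WB@6
I2 sub r4 <- r1,r5: IF@3 ID@4 stall=1 (RAW on I0.r5 (WB@5)) EX@6 MEM@7 WB@8
I3 add r4 <- r2,r1: IF@4 ID@6 stall=0 (-) EX@7 MEM@8 WB@9

Answer: 9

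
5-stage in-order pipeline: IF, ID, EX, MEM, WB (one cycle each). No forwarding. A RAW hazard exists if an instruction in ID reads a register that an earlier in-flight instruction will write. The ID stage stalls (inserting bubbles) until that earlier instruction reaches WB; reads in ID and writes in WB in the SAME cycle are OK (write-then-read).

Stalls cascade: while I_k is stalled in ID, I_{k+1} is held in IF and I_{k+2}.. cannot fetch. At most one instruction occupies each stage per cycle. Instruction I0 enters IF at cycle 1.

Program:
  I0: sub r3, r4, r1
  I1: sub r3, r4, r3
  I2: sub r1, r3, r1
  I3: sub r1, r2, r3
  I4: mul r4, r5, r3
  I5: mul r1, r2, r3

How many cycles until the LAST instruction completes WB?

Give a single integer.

I0 sub r3 <- r4,r1: IF@1 ID@2 stall=0 (-) EX@3 MEM@4 WB@5
I1 sub r3 <- r4,r3: IF@2 ID@3 stall=2 (RAW on I0.r3 (WB@5)) EX@6 MEM@7 WB@8
I2 sub r1 <- r3,r1: IF@3 ID@6 stall=2 (RAW on I1.r3 (WB@8)) EX@9 MEM@10 WB@11
I3 sub r1 <- r2,r3: IF@6 ID@9 stall=0 (-) EX@10 MEM@11 WB@12
I4 mul r4 <- r5,r3: IF@9 ID@10 stall=0 (-) EX@11 MEM@12 WB@13
I5 mul r1 <- r2,r3: IF@10 ID@11 stall=0 (-) EX@12 MEM@13 WB@14

Answer: 14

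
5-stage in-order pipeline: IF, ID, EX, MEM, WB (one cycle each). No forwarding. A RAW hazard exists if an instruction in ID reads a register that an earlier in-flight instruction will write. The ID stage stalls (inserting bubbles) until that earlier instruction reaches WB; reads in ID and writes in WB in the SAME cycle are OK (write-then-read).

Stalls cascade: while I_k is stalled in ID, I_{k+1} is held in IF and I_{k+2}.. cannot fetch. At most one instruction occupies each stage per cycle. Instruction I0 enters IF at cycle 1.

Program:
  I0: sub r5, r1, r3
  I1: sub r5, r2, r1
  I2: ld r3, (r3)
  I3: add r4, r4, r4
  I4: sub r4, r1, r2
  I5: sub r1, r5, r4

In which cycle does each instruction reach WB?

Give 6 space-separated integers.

I0 sub r5 <- r1,r3: IF@1 ID@2 stall=0 (-) EX@3 MEM@4 WB@5
I1 sub r5 <- r2,r1: IF@2 ID@3 stall=0 (-) EX@4 MEM@5 WB@6
I2 ld r3 <- r3: IF@3 ID@4 stall=0 (-) EX@5 MEM@6 WB@7
I3 add r4 <- r4,r4: IF@4 ID@5 stall=0 (-) EX@6 MEM@7 WB@8
I4 sub r4 <- r1,r2: IF@5 ID@6 stall=0 (-) EX@7 MEM@8 WB@9
I5 sub r1 <- r5,r4: IF@6 ID@7 stall=2 (RAW on I4.r4 (WB@9)) EX@10 MEM@11 WB@12

Answer: 5 6 7 8 9 12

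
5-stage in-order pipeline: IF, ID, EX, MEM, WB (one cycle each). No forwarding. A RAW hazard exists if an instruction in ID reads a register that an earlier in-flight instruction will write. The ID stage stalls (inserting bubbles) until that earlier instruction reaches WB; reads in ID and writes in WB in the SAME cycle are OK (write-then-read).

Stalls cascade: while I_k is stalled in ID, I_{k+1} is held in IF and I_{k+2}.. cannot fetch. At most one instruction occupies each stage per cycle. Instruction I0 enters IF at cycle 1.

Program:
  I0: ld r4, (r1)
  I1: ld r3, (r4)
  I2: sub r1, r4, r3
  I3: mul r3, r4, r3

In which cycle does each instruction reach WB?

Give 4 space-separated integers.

Answer: 5 8 11 12

Derivation:
I0 ld r4 <- r1: IF@1 ID@2 stall=0 (-) EX@3 MEM@4 WB@5
I1 ld r3 <- r4: IF@2 ID@3 stall=2 (RAW on I0.r4 (WB@5)) EX@6 MEM@7 WB@8
I2 sub r1 <- r4,r3: IF@3 ID@6 stall=2 (RAW on I1.r3 (WB@8)) EX@9 MEM@10 WB@11
I3 mul r3 <- r4,r3: IF@6 ID@9 stall=0 (-) EX@10 MEM@11 WB@12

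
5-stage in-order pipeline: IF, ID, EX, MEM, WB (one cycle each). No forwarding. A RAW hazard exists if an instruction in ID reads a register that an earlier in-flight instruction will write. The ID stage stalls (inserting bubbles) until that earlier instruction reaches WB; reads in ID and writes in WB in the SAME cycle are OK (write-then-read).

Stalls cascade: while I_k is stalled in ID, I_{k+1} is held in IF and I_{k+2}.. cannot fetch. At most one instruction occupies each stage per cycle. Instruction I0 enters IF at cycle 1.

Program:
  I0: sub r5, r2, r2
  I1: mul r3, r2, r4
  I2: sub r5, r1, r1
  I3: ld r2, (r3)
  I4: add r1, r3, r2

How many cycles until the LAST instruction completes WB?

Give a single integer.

I0 sub r5 <- r2,r2: IF@1 ID@2 stall=0 (-) EX@3 MEM@4 WB@5
I1 mul r3 <- r2,r4: IF@2 ID@3 stall=0 (-) EX@4 MEM@5 WB@6
I2 sub r5 <- r1,r1: IF@3 ID@4 stall=0 (-) EX@5 MEM@6 WB@7
I3 ld r2 <- r3: IF@4 ID@5 stall=1 (RAW on I1.r3 (WB@6)) EX@7 MEM@8 WB@9
I4 add r1 <- r3,r2: IF@5 ID@7 stall=2 (RAW on I3.r2 (WB@9)) EX@10 MEM@11 WB@12

Answer: 12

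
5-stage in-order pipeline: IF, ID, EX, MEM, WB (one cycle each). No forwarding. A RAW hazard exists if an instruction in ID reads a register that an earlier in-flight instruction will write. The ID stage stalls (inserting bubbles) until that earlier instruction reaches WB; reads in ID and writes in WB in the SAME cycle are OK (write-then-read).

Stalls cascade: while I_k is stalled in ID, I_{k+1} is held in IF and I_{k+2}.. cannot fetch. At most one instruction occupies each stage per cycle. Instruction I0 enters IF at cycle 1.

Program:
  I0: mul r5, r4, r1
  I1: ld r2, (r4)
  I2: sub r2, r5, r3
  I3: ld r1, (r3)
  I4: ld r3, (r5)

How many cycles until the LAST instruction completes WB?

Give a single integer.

I0 mul r5 <- r4,r1: IF@1 ID@2 stall=0 (-) EX@3 MEM@4 WB@5
I1 ld r2 <- r4: IF@2 ID@3 stall=0 (-) EX@4 MEM@5 WB@6
I2 sub r2 <- r5,r3: IF@3 ID@4 stall=1 (RAW on I0.r5 (WB@5)) EX@6 MEM@7 WB@8
I3 ld r1 <- r3: IF@4 ID@6 stall=0 (-) EX@7 MEM@8 WB@9
I4 ld r3 <- r5: IF@6 ID@7 stall=0 (-) EX@8 MEM@9 WB@10

Answer: 10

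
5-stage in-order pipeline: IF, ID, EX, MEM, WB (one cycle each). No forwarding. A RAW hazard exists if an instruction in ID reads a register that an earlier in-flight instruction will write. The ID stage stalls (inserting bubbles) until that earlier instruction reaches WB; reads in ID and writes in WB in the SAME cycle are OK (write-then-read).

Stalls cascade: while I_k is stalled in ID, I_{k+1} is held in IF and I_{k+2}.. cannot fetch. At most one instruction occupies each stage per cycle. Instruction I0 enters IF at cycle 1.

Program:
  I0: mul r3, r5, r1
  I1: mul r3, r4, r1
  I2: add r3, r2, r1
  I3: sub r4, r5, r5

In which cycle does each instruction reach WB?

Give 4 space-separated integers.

Answer: 5 6 7 8

Derivation:
I0 mul r3 <- r5,r1: IF@1 ID@2 stall=0 (-) EX@3 MEM@4 WB@5
I1 mul r3 <- r4,r1: IF@2 ID@3 stall=0 (-) EX@4 MEM@5 WB@6
I2 add r3 <- r2,r1: IF@3 ID@4 stall=0 (-) EX@5 MEM@6 WB@7
I3 sub r4 <- r5,r5: IF@4 ID@5 stall=0 (-) EX@6 MEM@7 WB@8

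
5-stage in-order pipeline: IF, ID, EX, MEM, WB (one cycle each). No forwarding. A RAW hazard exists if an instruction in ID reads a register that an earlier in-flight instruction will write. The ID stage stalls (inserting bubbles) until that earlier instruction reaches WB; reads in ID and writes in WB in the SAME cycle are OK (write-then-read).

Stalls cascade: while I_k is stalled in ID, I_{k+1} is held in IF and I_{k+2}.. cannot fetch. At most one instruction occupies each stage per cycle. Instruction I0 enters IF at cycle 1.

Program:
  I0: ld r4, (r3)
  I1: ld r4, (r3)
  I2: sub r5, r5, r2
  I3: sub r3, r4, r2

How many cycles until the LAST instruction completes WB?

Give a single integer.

I0 ld r4 <- r3: IF@1 ID@2 stall=0 (-) EX@3 MEM@4 WB@5
I1 ld r4 <- r3: IF@2 ID@3 stall=0 (-) EX@4 MEM@5 WB@6
I2 sub r5 <- r5,r2: IF@3 ID@4 stall=0 (-) EX@5 MEM@6 WB@7
I3 sub r3 <- r4,r2: IF@4 ID@5 stall=1 (RAW on I1.r4 (WB@6)) EX@7 MEM@8 WB@9

Answer: 9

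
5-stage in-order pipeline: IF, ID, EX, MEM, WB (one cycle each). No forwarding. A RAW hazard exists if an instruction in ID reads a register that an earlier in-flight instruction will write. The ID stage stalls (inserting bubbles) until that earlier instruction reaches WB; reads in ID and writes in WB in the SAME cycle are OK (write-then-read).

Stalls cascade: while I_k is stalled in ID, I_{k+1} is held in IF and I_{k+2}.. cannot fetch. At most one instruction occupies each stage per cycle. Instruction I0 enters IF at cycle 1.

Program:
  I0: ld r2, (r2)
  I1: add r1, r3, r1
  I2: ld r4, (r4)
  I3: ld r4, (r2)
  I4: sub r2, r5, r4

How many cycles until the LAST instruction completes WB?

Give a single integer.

I0 ld r2 <- r2: IF@1 ID@2 stall=0 (-) EX@3 MEM@4 WB@5
I1 add r1 <- r3,r1: IF@2 ID@3 stall=0 (-) EX@4 MEM@5 WB@6
I2 ld r4 <- r4: IF@3 ID@4 stall=0 (-) EX@5 MEM@6 WB@7
I3 ld r4 <- r2: IF@4 ID@5 stall=0 (-) EX@6 MEM@7 WB@8
I4 sub r2 <- r5,r4: IF@5 ID@6 stall=2 (RAW on I3.r4 (WB@8)) EX@9 MEM@10 WB@11

Answer: 11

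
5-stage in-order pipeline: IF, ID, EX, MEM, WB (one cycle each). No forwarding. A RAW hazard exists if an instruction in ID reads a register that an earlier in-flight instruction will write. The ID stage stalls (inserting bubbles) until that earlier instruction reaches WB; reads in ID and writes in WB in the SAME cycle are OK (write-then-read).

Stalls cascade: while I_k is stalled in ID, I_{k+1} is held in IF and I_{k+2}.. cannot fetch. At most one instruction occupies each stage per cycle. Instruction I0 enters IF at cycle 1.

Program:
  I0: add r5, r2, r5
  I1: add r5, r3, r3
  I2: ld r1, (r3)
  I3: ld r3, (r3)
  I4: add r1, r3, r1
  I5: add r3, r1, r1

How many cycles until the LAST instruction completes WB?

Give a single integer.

I0 add r5 <- r2,r5: IF@1 ID@2 stall=0 (-) EX@3 MEM@4 WB@5
I1 add r5 <- r3,r3: IF@2 ID@3 stall=0 (-) EX@4 MEM@5 WB@6
I2 ld r1 <- r3: IF@3 ID@4 stall=0 (-) EX@5 MEM@6 WB@7
I3 ld r3 <- r3: IF@4 ID@5 stall=0 (-) EX@6 MEM@7 WB@8
I4 add r1 <- r3,r1: IF@5 ID@6 stall=2 (RAW on I3.r3 (WB@8)) EX@9 MEM@10 WB@11
I5 add r3 <- r1,r1: IF@6 ID@9 stall=2 (RAW on I4.r1 (WB@11)) EX@12 MEM@13 WB@14

Answer: 14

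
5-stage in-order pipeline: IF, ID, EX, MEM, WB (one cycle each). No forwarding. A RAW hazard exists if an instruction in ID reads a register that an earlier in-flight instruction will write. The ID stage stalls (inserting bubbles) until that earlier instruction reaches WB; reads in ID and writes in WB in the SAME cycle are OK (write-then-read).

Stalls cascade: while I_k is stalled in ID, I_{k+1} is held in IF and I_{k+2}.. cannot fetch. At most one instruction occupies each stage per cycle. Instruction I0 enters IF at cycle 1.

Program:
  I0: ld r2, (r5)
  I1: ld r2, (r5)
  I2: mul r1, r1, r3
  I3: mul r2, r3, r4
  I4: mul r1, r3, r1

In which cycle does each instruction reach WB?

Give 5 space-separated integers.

I0 ld r2 <- r5: IF@1 ID@2 stall=0 (-) EX@3 MEM@4 WB@5
I1 ld r2 <- r5: IF@2 ID@3 stall=0 (-) EX@4 MEM@5 WB@6
I2 mul r1 <- r1,r3: IF@3 ID@4 stall=0 (-) EX@5 MEM@6 WB@7
I3 mul r2 <- r3,r4: IF@4 ID@5 stall=0 (-) EX@6 MEM@7 WB@8
I4 mul r1 <- r3,r1: IF@5 ID@6 stall=1 (RAW on I2.r1 (WB@7)) EX@8 MEM@9 WB@10

Answer: 5 6 7 8 10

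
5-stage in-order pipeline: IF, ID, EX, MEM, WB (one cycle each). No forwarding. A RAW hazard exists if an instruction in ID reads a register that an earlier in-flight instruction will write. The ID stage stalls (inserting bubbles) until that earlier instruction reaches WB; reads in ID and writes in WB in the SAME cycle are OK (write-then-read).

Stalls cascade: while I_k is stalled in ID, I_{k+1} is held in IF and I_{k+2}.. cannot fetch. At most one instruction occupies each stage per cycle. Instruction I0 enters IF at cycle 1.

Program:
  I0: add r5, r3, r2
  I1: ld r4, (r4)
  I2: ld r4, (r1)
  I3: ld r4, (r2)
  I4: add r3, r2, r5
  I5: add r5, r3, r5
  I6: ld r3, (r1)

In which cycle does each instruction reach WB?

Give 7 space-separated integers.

I0 add r5 <- r3,r2: IF@1 ID@2 stall=0 (-) EX@3 MEM@4 WB@5
I1 ld r4 <- r4: IF@2 ID@3 stall=0 (-) EX@4 MEM@5 WB@6
I2 ld r4 <- r1: IF@3 ID@4 stall=0 (-) EX@5 MEM@6 WB@7
I3 ld r4 <- r2: IF@4 ID@5 stall=0 (-) EX@6 MEM@7 WB@8
I4 add r3 <- r2,r5: IF@5 ID@6 stall=0 (-) EX@7 MEM@8 WB@9
I5 add r5 <- r3,r5: IF@6 ID@7 stall=2 (RAW on I4.r3 (WB@9)) EX@10 MEM@11 WB@12
I6 ld r3 <- r1: IF@7 ID@10 stall=0 (-) EX@11 MEM@12 WB@13

Answer: 5 6 7 8 9 12 13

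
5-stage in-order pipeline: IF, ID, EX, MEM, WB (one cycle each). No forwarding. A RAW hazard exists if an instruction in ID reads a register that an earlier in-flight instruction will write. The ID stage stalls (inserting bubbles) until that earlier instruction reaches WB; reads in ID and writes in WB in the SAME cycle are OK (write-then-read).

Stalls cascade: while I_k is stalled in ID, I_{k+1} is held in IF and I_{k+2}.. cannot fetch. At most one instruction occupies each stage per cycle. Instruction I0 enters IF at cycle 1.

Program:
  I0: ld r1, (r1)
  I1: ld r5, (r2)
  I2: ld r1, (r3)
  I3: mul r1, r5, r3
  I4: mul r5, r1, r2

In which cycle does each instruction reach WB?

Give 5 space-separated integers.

Answer: 5 6 7 9 12

Derivation:
I0 ld r1 <- r1: IF@1 ID@2 stall=0 (-) EX@3 MEM@4 WB@5
I1 ld r5 <- r2: IF@2 ID@3 stall=0 (-) EX@4 MEM@5 WB@6
I2 ld r1 <- r3: IF@3 ID@4 stall=0 (-) EX@5 MEM@6 WB@7
I3 mul r1 <- r5,r3: IF@4 ID@5 stall=1 (RAW on I1.r5 (WB@6)) EX@7 MEM@8 WB@9
I4 mul r5 <- r1,r2: IF@5 ID@7 stall=2 (RAW on I3.r1 (WB@9)) EX@10 MEM@11 WB@12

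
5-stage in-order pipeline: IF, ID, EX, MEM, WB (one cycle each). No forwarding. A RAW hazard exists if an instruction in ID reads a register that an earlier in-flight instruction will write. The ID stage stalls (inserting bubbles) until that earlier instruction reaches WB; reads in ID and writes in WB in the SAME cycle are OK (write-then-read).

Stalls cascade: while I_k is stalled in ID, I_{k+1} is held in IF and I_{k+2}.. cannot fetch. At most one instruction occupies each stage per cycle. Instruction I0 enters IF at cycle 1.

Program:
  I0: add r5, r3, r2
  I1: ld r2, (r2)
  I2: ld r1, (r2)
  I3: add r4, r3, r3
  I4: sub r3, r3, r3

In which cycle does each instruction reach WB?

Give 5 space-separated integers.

Answer: 5 6 9 10 11

Derivation:
I0 add r5 <- r3,r2: IF@1 ID@2 stall=0 (-) EX@3 MEM@4 WB@5
I1 ld r2 <- r2: IF@2 ID@3 stall=0 (-) EX@4 MEM@5 WB@6
I2 ld r1 <- r2: IF@3 ID@4 stall=2 (RAW on I1.r2 (WB@6)) EX@7 MEM@8 WB@9
I3 add r4 <- r3,r3: IF@4 ID@7 stall=0 (-) EX@8 MEM@9 WB@10
I4 sub r3 <- r3,r3: IF@7 ID@8 stall=0 (-) EX@9 MEM@10 WB@11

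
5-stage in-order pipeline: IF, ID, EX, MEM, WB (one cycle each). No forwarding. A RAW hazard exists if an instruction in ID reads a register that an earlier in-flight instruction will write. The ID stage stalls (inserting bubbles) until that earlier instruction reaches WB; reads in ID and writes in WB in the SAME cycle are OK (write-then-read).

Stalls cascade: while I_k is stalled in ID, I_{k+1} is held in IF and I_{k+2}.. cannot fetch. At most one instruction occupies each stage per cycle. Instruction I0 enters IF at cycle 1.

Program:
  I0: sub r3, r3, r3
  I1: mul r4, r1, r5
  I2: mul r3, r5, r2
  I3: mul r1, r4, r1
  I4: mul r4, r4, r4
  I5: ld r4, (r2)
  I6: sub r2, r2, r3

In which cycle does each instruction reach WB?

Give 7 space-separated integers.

I0 sub r3 <- r3,r3: IF@1 ID@2 stall=0 (-) EX@3 MEM@4 WB@5
I1 mul r4 <- r1,r5: IF@2 ID@3 stall=0 (-) EX@4 MEM@5 WB@6
I2 mul r3 <- r5,r2: IF@3 ID@4 stall=0 (-) EX@5 MEM@6 WB@7
I3 mul r1 <- r4,r1: IF@4 ID@5 stall=1 (RAW on I1.r4 (WB@6)) EX@7 MEM@8 WB@9
I4 mul r4 <- r4,r4: IF@5 ID@7 stall=0 (-) EX@8 MEM@9 WB@10
I5 ld r4 <- r2: IF@7 ID@8 stall=0 (-) EX@9 MEM@10 WB@11
I6 sub r2 <- r2,r3: IF@8 ID@9 stall=0 (-) EX@10 MEM@11 WB@12

Answer: 5 6 7 9 10 11 12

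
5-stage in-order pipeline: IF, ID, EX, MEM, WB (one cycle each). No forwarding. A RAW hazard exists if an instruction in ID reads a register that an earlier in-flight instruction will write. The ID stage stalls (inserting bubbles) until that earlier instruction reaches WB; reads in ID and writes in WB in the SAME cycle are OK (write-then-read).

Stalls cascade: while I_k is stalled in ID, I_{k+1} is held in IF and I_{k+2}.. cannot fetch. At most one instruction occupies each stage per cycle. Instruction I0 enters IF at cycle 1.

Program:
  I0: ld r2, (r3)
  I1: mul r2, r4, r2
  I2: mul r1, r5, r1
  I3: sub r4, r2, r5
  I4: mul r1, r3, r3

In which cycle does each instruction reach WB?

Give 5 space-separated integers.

I0 ld r2 <- r3: IF@1 ID@2 stall=0 (-) EX@3 MEM@4 WB@5
I1 mul r2 <- r4,r2: IF@2 ID@3 stall=2 (RAW on I0.r2 (WB@5)) EX@6 MEM@7 WB@8
I2 mul r1 <- r5,r1: IF@3 ID@6 stall=0 (-) EX@7 MEM@8 WB@9
I3 sub r4 <- r2,r5: IF@6 ID@7 stall=1 (RAW on I1.r2 (WB@8)) EX@9 MEM@10 WB@11
I4 mul r1 <- r3,r3: IF@7 ID@9 stall=0 (-) EX@10 MEM@11 WB@12

Answer: 5 8 9 11 12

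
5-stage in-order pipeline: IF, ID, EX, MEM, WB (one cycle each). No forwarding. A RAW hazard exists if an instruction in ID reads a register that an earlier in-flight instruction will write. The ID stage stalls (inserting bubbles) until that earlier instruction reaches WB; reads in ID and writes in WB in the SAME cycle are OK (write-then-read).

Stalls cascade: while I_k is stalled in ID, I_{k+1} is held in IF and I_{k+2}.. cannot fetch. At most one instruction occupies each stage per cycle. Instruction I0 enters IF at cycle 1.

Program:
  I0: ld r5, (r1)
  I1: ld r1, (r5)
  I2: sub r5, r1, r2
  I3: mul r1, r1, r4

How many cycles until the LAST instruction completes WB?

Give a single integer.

I0 ld r5 <- r1: IF@1 ID@2 stall=0 (-) EX@3 MEM@4 WB@5
I1 ld r1 <- r5: IF@2 ID@3 stall=2 (RAW on I0.r5 (WB@5)) EX@6 MEM@7 WB@8
I2 sub r5 <- r1,r2: IF@3 ID@6 stall=2 (RAW on I1.r1 (WB@8)) EX@9 MEM@10 WB@11
I3 mul r1 <- r1,r4: IF@6 ID@9 stall=0 (-) EX@10 MEM@11 WB@12

Answer: 12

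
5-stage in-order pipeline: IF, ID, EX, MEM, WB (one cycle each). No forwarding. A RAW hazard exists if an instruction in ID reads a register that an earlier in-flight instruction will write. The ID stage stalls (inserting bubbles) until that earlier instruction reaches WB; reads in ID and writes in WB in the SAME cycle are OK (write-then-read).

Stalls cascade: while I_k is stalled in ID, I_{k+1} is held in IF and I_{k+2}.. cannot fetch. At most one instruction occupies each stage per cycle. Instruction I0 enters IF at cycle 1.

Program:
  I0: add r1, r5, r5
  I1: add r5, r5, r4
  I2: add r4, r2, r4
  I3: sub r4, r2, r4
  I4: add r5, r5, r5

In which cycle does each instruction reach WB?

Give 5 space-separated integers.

I0 add r1 <- r5,r5: IF@1 ID@2 stall=0 (-) EX@3 MEM@4 WB@5
I1 add r5 <- r5,r4: IF@2 ID@3 stall=0 (-) EX@4 MEM@5 WB@6
I2 add r4 <- r2,r4: IF@3 ID@4 stall=0 (-) EX@5 MEM@6 WB@7
I3 sub r4 <- r2,r4: IF@4 ID@5 stall=2 (RAW on I2.r4 (WB@7)) EX@8 MEM@9 WB@10
I4 add r5 <- r5,r5: IF@5 ID@8 stall=0 (-) EX@9 MEM@10 WB@11

Answer: 5 6 7 10 11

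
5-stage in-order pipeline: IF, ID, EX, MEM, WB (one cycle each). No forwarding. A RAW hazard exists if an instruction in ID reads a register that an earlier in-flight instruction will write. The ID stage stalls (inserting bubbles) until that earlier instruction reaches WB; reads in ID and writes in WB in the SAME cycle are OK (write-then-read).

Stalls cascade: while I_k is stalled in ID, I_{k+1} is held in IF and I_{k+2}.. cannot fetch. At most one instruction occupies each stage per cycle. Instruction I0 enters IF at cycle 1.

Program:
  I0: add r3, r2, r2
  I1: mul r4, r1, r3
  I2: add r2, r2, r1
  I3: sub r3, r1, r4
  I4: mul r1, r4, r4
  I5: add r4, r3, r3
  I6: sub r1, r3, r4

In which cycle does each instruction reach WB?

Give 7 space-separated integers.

Answer: 5 8 9 11 12 14 17

Derivation:
I0 add r3 <- r2,r2: IF@1 ID@2 stall=0 (-) EX@3 MEM@4 WB@5
I1 mul r4 <- r1,r3: IF@2 ID@3 stall=2 (RAW on I0.r3 (WB@5)) EX@6 MEM@7 WB@8
I2 add r2 <- r2,r1: IF@3 ID@6 stall=0 (-) EX@7 MEM@8 WB@9
I3 sub r3 <- r1,r4: IF@6 ID@7 stall=1 (RAW on I1.r4 (WB@8)) EX@9 MEM@10 WB@11
I4 mul r1 <- r4,r4: IF@7 ID@9 stall=0 (-) EX@10 MEM@11 WB@12
I5 add r4 <- r3,r3: IF@9 ID@10 stall=1 (RAW on I3.r3 (WB@11)) EX@12 MEM@13 WB@14
I6 sub r1 <- r3,r4: IF@10 ID@12 stall=2 (RAW on I5.r4 (WB@14)) EX@15 MEM@16 WB@17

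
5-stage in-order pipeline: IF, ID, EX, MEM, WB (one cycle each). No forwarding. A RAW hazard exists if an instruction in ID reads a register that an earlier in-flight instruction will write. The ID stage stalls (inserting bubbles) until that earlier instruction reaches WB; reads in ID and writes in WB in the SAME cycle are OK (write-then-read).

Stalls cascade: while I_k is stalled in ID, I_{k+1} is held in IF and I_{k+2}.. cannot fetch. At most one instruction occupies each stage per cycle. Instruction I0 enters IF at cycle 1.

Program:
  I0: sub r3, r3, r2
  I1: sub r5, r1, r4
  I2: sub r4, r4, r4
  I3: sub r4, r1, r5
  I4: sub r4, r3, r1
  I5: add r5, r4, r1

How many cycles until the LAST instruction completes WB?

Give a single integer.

I0 sub r3 <- r3,r2: IF@1 ID@2 stall=0 (-) EX@3 MEM@4 WB@5
I1 sub r5 <- r1,r4: IF@2 ID@3 stall=0 (-) EX@4 MEM@5 WB@6
I2 sub r4 <- r4,r4: IF@3 ID@4 stall=0 (-) EX@5 MEM@6 WB@7
I3 sub r4 <- r1,r5: IF@4 ID@5 stall=1 (RAW on I1.r5 (WB@6)) EX@7 MEM@8 WB@9
I4 sub r4 <- r3,r1: IF@5 ID@7 stall=0 (-) EX@8 MEM@9 WB@10
I5 add r5 <- r4,r1: IF@7 ID@8 stall=2 (RAW on I4.r4 (WB@10)) EX@11 MEM@12 WB@13

Answer: 13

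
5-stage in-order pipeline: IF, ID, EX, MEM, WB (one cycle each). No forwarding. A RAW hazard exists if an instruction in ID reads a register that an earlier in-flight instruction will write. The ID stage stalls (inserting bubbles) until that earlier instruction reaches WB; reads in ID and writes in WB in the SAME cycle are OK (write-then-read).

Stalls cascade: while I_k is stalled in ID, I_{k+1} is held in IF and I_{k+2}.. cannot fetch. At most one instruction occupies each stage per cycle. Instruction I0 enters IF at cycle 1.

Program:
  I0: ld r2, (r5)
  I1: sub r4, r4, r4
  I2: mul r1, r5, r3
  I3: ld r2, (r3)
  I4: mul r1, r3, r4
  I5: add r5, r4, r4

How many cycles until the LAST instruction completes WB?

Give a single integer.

Answer: 10

Derivation:
I0 ld r2 <- r5: IF@1 ID@2 stall=0 (-) EX@3 MEM@4 WB@5
I1 sub r4 <- r4,r4: IF@2 ID@3 stall=0 (-) EX@4 MEM@5 WB@6
I2 mul r1 <- r5,r3: IF@3 ID@4 stall=0 (-) EX@5 MEM@6 WB@7
I3 ld r2 <- r3: IF@4 ID@5 stall=0 (-) EX@6 MEM@7 WB@8
I4 mul r1 <- r3,r4: IF@5 ID@6 stall=0 (-) EX@7 MEM@8 WB@9
I5 add r5 <- r4,r4: IF@6 ID@7 stall=0 (-) EX@8 MEM@9 WB@10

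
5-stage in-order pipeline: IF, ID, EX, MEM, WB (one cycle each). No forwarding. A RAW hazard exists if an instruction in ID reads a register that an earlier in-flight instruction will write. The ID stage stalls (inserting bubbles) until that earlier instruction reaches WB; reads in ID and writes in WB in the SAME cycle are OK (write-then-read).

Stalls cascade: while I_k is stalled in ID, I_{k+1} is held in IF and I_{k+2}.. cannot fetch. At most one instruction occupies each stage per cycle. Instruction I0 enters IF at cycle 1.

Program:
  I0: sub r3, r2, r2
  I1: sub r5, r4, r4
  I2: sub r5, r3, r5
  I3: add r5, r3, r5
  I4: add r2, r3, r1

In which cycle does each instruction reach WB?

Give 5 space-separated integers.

I0 sub r3 <- r2,r2: IF@1 ID@2 stall=0 (-) EX@3 MEM@4 WB@5
I1 sub r5 <- r4,r4: IF@2 ID@3 stall=0 (-) EX@4 MEM@5 WB@6
I2 sub r5 <- r3,r5: IF@3 ID@4 stall=2 (RAW on I1.r5 (WB@6)) EX@7 MEM@8 WB@9
I3 add r5 <- r3,r5: IF@4 ID@7 stall=2 (RAW on I2.r5 (WB@9)) EX@10 MEM@11 WB@12
I4 add r2 <- r3,r1: IF@7 ID@10 stall=0 (-) EX@11 MEM@12 WB@13

Answer: 5 6 9 12 13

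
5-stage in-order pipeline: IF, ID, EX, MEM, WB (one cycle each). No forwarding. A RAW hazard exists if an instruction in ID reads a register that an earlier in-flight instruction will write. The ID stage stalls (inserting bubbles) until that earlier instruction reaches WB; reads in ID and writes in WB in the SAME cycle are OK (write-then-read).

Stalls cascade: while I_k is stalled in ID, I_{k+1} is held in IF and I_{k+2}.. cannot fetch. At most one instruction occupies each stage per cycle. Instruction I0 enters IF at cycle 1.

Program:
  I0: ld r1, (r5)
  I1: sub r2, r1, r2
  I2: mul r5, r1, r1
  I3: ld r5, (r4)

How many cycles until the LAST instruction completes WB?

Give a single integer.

I0 ld r1 <- r5: IF@1 ID@2 stall=0 (-) EX@3 MEM@4 WB@5
I1 sub r2 <- r1,r2: IF@2 ID@3 stall=2 (RAW on I0.r1 (WB@5)) EX@6 MEM@7 WB@8
I2 mul r5 <- r1,r1: IF@3 ID@6 stall=0 (-) EX@7 MEM@8 WB@9
I3 ld r5 <- r4: IF@6 ID@7 stall=0 (-) EX@8 MEM@9 WB@10

Answer: 10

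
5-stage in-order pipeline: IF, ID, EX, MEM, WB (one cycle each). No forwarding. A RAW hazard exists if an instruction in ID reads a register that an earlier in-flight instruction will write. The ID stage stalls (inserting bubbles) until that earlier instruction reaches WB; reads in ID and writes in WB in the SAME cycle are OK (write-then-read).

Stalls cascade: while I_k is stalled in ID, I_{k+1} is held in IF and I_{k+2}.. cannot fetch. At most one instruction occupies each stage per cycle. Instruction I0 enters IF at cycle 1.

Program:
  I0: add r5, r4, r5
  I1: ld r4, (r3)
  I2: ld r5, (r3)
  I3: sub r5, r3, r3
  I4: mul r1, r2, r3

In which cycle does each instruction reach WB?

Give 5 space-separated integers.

I0 add r5 <- r4,r5: IF@1 ID@2 stall=0 (-) EX@3 MEM@4 WB@5
I1 ld r4 <- r3: IF@2 ID@3 stall=0 (-) EX@4 MEM@5 WB@6
I2 ld r5 <- r3: IF@3 ID@4 stall=0 (-) EX@5 MEM@6 WB@7
I3 sub r5 <- r3,r3: IF@4 ID@5 stall=0 (-) EX@6 MEM@7 WB@8
I4 mul r1 <- r2,r3: IF@5 ID@6 stall=0 (-) EX@7 MEM@8 WB@9

Answer: 5 6 7 8 9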